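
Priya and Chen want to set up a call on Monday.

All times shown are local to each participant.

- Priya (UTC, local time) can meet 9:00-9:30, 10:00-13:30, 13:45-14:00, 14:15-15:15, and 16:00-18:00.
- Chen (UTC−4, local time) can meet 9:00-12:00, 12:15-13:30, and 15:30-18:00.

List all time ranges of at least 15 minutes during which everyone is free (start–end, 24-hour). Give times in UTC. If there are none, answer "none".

Priya → UTC: 09:00–09:30, 10:00–13:30, 13:45–14:00, 14:15–15:15, 16:00–18:00.
Chen → UTC: 13:00–16:00, 16:15–17:30, 19:30–22:00.
Priya ∩ Chen: 13:00–13:30, 13:45–14:00, 14:15–15:15, 16:15–17:30.
Windows ≥ 15 min: 13:00–13:30, 13:45–14:00, 14:15–15:15, 16:15–17:30.

13:00–13:30, 13:45–14:00, 14:15–15:15, 16:15–17:30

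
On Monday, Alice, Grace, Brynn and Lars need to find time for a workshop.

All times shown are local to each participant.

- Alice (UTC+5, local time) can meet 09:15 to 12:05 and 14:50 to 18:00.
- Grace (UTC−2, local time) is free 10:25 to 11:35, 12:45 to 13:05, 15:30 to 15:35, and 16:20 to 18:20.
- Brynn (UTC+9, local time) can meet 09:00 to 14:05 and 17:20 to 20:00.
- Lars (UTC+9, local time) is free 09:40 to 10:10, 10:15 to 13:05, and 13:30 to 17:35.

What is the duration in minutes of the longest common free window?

0 minutes

Alice → UTC: 04:15–07:05, 09:50–13:00.
Grace → UTC: 12:25–13:35, 14:45–15:05, 17:30–17:35, 18:20–20:20.
Brynn → UTC: 00:00–05:05, 08:20–11:00.
Lars → UTC: 00:40–01:10, 01:15–04:05, 04:30–08:35.
Alice ∩ Grace: 12:25–13:00.
Alice ∩ Grace ∩ Brynn: (none).
Alice ∩ Grace ∩ Brynn ∩ Lars: (none).
No common window.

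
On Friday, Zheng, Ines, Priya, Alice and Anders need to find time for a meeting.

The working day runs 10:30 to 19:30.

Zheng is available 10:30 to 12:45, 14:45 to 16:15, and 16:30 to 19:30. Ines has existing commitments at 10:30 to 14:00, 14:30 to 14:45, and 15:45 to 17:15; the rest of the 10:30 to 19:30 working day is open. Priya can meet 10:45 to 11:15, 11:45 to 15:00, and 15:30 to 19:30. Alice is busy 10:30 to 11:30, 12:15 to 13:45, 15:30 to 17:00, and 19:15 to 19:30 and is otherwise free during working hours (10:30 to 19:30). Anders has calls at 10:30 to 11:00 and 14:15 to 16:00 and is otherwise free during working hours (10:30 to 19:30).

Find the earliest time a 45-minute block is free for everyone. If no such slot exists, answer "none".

17:15

Ines free within 10:30–19:30: 14:00–14:30, 14:45–15:45, 17:15–19:30.
Alice free within 10:30–19:30: 11:30–12:15, 13:45–15:30, 17:00–19:15.
Anders free within 10:30–19:30: 11:00–14:15, 16:00–19:30.
Zheng ∩ Ines: 14:45–15:45, 17:15–19:30.
Zheng ∩ Ines ∩ Priya: 14:45–15:00, 15:30–15:45, 17:15–19:30.
Zheng ∩ Ines ∩ Priya ∩ Alice: 14:45–15:00, 17:15–19:15.
Zheng ∩ Ines ∩ Priya ∩ Alice ∩ Anders: 17:15–19:15.
Windows ≥ 45 min: 17:15–19:15.
Earliest such window starts at 17:15.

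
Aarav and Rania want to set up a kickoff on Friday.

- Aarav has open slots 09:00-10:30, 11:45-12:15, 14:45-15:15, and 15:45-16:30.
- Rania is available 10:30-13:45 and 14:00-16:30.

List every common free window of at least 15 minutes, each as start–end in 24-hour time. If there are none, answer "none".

Aarav ∩ Rania: 11:45–12:15, 14:45–15:15, 15:45–16:30.
Windows ≥ 15 min: 11:45–12:15, 14:45–15:15, 15:45–16:30.

11:45–12:15, 14:45–15:15, 15:45–16:30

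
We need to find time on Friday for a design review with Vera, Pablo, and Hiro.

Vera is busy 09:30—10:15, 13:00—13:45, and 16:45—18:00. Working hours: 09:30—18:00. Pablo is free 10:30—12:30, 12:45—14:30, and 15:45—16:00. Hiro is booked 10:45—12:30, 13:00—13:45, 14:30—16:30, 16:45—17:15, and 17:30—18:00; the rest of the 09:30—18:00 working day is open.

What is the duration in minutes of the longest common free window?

Vera free within 09:30–18:00: 10:15–13:00, 13:45–16:45.
Hiro free within 09:30–18:00: 09:30–10:45, 12:30–13:00, 13:45–14:30, 16:30–16:45, 17:15–17:30.
Vera ∩ Pablo: 10:30–12:30, 12:45–13:00, 13:45–14:30, 15:45–16:00.
Vera ∩ Pablo ∩ Hiro: 10:30–10:45, 12:45–13:00, 13:45–14:30.
Common window lengths: 15, 15, 45 min; longest is 45.

45 minutes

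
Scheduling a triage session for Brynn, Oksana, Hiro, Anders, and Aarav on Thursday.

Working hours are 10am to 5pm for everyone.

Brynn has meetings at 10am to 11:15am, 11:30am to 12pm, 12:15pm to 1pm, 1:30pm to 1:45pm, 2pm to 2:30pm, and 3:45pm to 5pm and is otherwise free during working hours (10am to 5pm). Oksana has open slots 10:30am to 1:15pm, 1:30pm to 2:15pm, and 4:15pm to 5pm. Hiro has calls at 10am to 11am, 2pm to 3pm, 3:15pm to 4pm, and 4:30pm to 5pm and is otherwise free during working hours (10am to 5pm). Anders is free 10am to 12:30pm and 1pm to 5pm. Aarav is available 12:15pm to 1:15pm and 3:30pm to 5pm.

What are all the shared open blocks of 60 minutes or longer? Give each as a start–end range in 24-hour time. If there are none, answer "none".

Brynn free within 10:00–17:00: 11:15–11:30, 12:00–12:15, 13:00–13:30, 13:45–14:00, 14:30–15:45.
Hiro free within 10:00–17:00: 11:00–14:00, 15:00–15:15, 16:00–16:30.
Brynn ∩ Oksana: 11:15–11:30, 12:00–12:15, 13:00–13:15, 13:45–14:00.
Brynn ∩ Oksana ∩ Hiro: 11:15–11:30, 12:00–12:15, 13:00–13:15, 13:45–14:00.
Brynn ∩ Oksana ∩ Hiro ∩ Anders: 11:15–11:30, 12:00–12:15, 13:00–13:15, 13:45–14:00.
Brynn ∩ Oksana ∩ Hiro ∩ Anders ∩ Aarav: 13:00–13:15.
Windows ≥ 60 min: (none).

none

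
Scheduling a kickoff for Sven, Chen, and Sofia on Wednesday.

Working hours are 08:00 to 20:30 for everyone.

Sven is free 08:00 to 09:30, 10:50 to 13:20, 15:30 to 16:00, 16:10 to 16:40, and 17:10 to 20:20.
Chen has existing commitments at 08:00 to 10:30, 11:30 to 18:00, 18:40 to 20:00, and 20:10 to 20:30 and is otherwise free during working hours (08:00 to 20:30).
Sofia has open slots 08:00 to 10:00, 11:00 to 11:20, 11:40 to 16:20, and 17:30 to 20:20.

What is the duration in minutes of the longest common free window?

Chen free within 08:00–20:30: 10:30–11:30, 18:00–18:40, 20:00–20:10.
Sven ∩ Chen: 10:50–11:30, 18:00–18:40, 20:00–20:10.
Sven ∩ Chen ∩ Sofia: 11:00–11:20, 18:00–18:40, 20:00–20:10.
Common window lengths: 20, 40, 10 min; longest is 40.

40 minutes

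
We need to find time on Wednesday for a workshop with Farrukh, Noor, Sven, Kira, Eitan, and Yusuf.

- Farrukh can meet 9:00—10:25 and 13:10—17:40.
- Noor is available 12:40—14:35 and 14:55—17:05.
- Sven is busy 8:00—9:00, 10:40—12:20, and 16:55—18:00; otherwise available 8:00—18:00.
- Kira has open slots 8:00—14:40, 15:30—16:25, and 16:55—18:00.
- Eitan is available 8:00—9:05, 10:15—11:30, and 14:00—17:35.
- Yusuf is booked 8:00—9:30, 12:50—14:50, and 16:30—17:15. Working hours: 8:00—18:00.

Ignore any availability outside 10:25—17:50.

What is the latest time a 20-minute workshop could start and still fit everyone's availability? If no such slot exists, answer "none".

Sven free within 08:00–18:00: 09:00–10:40, 12:20–16:55.
Yusuf free within 08:00–18:00: 09:30–12:50, 14:50–16:30, 17:15–18:00.
Farrukh ∩ Noor: 13:10–14:35, 14:55–17:05.
Farrukh ∩ Noor ∩ Sven: 13:10–14:35, 14:55–16:55.
Farrukh ∩ Noor ∩ Sven ∩ Kira: 13:10–14:35, 15:30–16:25.
Farrukh ∩ Noor ∩ Sven ∩ Kira ∩ Eitan: 14:00–14:35, 15:30–16:25.
Farrukh ∩ Noor ∩ Sven ∩ Kira ∩ Eitan ∩ Yusuf: 15:30–16:25.
Restricted to 10:25–17:50: 15:30–16:25.
Windows ≥ 20 min: 15:30–16:25.
Latest start in the last window 15:30–16:25 is 16:25 − 20 min = 16:05.

16:05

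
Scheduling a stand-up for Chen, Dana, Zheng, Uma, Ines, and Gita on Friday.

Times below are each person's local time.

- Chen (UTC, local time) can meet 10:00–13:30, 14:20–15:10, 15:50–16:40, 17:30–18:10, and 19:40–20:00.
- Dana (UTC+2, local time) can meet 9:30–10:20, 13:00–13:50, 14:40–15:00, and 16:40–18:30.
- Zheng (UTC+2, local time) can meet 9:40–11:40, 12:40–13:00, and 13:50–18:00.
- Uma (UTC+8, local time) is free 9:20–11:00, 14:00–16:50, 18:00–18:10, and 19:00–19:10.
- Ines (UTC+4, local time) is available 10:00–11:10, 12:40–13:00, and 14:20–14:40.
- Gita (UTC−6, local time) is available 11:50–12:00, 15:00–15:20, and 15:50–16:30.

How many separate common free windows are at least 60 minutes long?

0

Chen → UTC: 10:00–13:30, 14:20–15:10, 15:50–16:40, 17:30–18:10, 19:40–20:00.
Dana → UTC: 07:30–08:20, 11:00–11:50, 12:40–13:00, 14:40–16:30.
Zheng → UTC: 07:40–09:40, 10:40–11:00, 11:50–16:00.
Uma → UTC: 01:20–03:00, 06:00–08:50, 10:00–10:10, 11:00–11:10.
Ines → UTC: 06:00–07:10, 08:40–09:00, 10:20–10:40.
Gita → UTC: 17:50–18:00, 21:00–21:20, 21:50–22:30.
Chen ∩ Dana: 11:00–11:50, 12:40–13:00, 14:40–15:10, 15:50–16:30.
Chen ∩ Dana ∩ Zheng: 12:40–13:00, 14:40–15:10, 15:50–16:00.
Chen ∩ Dana ∩ Zheng ∩ Uma: (none).
Chen ∩ Dana ∩ Zheng ∩ Uma ∩ Ines: (none).
Chen ∩ Dana ∩ Zheng ∩ Uma ∩ Ines ∩ Gita: (none).
Windows ≥ 60 min: (none).
That's 0 windows.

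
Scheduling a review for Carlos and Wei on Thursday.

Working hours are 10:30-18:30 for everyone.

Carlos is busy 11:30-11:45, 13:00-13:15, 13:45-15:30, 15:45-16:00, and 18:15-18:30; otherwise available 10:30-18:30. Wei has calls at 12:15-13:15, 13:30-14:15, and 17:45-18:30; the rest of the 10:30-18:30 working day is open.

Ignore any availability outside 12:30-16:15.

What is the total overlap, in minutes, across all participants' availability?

45 minutes

Carlos free within 10:30–18:30: 10:30–11:30, 11:45–13:00, 13:15–13:45, 15:30–15:45, 16:00–18:15.
Wei free within 10:30–18:30: 10:30–12:15, 13:15–13:30, 14:15–17:45.
Carlos ∩ Wei: 10:30–11:30, 11:45–12:15, 13:15–13:30, 15:30–15:45, 16:00–17:45.
Restricted to 12:30–16:15: 13:15–13:30, 15:30–15:45, 16:00–16:15.
Total common minutes: 15 + 15 + 15 = 45.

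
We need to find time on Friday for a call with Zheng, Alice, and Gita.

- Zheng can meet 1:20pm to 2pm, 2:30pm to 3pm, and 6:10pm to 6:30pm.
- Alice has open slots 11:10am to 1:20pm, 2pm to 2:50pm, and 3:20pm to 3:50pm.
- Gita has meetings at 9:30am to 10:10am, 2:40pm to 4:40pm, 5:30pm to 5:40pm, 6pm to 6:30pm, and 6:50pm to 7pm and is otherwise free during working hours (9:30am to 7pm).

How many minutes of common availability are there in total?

10 minutes

Gita free within 09:30–19:00: 10:10–14:40, 16:40–17:30, 17:40–18:00, 18:30–18:50.
Zheng ∩ Alice: 14:30–14:50.
Zheng ∩ Alice ∩ Gita: 14:30–14:40.
Total common minutes: 10.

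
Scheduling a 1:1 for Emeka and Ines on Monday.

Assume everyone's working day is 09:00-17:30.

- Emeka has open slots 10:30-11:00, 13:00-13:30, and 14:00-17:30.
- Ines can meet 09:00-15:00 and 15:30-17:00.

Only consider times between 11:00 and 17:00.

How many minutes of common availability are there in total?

Emeka ∩ Ines: 10:30–11:00, 13:00–13:30, 14:00–15:00, 15:30–17:00.
Restricted to 11:00–17:00: 13:00–13:30, 14:00–15:00, 15:30–17:00.
Total common minutes: 30 + 60 + 90 = 180.

180 minutes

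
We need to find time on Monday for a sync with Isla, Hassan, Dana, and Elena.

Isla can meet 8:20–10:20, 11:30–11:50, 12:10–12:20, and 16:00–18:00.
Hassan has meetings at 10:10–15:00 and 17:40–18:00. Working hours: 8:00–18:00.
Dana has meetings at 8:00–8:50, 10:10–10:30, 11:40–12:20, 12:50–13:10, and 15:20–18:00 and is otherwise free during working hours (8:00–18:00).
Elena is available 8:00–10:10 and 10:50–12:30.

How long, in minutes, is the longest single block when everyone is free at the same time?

80 minutes

Hassan free within 08:00–18:00: 08:00–10:10, 15:00–17:40.
Dana free within 08:00–18:00: 08:50–10:10, 10:30–11:40, 12:20–12:50, 13:10–15:20.
Isla ∩ Hassan: 08:20–10:10, 16:00–17:40.
Isla ∩ Hassan ∩ Dana: 08:50–10:10.
Isla ∩ Hassan ∩ Dana ∩ Elena: 08:50–10:10.
Single common window of 80 minutes.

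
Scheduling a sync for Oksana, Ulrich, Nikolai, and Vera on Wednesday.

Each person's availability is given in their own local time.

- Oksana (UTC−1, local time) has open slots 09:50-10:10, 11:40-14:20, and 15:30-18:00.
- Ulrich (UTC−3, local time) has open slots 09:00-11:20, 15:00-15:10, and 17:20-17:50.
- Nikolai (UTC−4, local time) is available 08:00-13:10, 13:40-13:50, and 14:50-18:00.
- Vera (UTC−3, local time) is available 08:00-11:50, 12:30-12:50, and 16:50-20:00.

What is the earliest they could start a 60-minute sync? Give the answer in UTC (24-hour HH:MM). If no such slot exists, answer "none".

12:40

Oksana → UTC: 10:50–11:10, 12:40–15:20, 16:30–19:00.
Ulrich → UTC: 12:00–14:20, 18:00–18:10, 20:20–20:50.
Nikolai → UTC: 12:00–17:10, 17:40–17:50, 18:50–22:00.
Vera → UTC: 11:00–14:50, 15:30–15:50, 19:50–23:00.
Oksana ∩ Ulrich: 12:40–14:20, 18:00–18:10.
Oksana ∩ Ulrich ∩ Nikolai: 12:40–14:20.
Oksana ∩ Ulrich ∩ Nikolai ∩ Vera: 12:40–14:20.
Windows ≥ 60 min: 12:40–14:20.
Earliest such window starts at 12:40.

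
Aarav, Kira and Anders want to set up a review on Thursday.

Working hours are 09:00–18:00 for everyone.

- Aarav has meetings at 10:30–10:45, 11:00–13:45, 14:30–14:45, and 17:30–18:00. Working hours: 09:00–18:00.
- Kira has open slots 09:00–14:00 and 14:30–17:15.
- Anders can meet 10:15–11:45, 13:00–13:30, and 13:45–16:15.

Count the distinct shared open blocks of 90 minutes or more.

1

Aarav free within 09:00–18:00: 09:00–10:30, 10:45–11:00, 13:45–14:30, 14:45–17:30.
Aarav ∩ Kira: 09:00–10:30, 10:45–11:00, 13:45–14:00, 14:45–17:15.
Aarav ∩ Kira ∩ Anders: 10:15–10:30, 10:45–11:00, 13:45–14:00, 14:45–16:15.
Windows ≥ 90 min: 14:45–16:15.
That's 1 window.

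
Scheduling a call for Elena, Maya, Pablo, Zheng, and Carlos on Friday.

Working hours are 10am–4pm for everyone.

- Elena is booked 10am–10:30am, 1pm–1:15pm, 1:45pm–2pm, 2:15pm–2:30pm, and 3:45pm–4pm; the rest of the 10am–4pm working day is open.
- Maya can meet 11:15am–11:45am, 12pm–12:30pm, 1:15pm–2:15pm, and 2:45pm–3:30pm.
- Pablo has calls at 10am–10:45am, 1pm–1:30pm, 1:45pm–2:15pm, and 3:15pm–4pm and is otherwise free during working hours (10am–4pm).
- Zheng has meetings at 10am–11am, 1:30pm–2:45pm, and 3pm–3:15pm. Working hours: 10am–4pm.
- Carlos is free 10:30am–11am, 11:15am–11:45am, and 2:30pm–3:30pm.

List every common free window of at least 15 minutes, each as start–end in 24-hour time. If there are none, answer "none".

11:15–11:45, 14:45–15:00

Elena free within 10:00–16:00: 10:30–13:00, 13:15–13:45, 14:00–14:15, 14:30–15:45.
Pablo free within 10:00–16:00: 10:45–13:00, 13:30–13:45, 14:15–15:15.
Zheng free within 10:00–16:00: 11:00–13:30, 14:45–15:00, 15:15–16:00.
Elena ∩ Maya: 11:15–11:45, 12:00–12:30, 13:15–13:45, 14:00–14:15, 14:45–15:30.
Elena ∩ Maya ∩ Pablo: 11:15–11:45, 12:00–12:30, 13:30–13:45, 14:45–15:15.
Elena ∩ Maya ∩ Pablo ∩ Zheng: 11:15–11:45, 12:00–12:30, 14:45–15:00.
Elena ∩ Maya ∩ Pablo ∩ Zheng ∩ Carlos: 11:15–11:45, 14:45–15:00.
Windows ≥ 15 min: 11:15–11:45, 14:45–15:00.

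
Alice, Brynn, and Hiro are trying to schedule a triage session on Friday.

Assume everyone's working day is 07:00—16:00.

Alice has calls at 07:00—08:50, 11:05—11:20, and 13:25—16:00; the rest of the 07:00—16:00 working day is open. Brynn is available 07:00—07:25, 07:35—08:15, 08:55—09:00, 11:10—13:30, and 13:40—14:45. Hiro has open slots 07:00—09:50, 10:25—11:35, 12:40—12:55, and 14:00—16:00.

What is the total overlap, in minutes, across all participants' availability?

35 minutes

Alice free within 07:00–16:00: 08:50–11:05, 11:20–13:25.
Alice ∩ Brynn: 08:55–09:00, 11:20–13:25.
Alice ∩ Brynn ∩ Hiro: 08:55–09:00, 11:20–11:35, 12:40–12:55.
Total common minutes: 5 + 15 + 15 = 35.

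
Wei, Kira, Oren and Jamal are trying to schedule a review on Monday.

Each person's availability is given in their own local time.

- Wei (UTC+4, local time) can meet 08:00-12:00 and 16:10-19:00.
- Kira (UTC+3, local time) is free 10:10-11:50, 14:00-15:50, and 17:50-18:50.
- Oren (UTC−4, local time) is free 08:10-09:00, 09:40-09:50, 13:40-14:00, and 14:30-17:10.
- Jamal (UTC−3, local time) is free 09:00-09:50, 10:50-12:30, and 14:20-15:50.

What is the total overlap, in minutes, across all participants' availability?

Wei → UTC: 04:00–08:00, 12:10–15:00.
Kira → UTC: 07:10–08:50, 11:00–12:50, 14:50–15:50.
Oren → UTC: 12:10–13:00, 13:40–13:50, 17:40–18:00, 18:30–21:10.
Jamal → UTC: 12:00–12:50, 13:50–15:30, 17:20–18:50.
Wei ∩ Kira: 07:10–08:00, 12:10–12:50, 14:50–15:00.
Wei ∩ Kira ∩ Oren: 12:10–12:50.
Wei ∩ Kira ∩ Oren ∩ Jamal: 12:10–12:50.
Total common minutes: 40.

40 minutes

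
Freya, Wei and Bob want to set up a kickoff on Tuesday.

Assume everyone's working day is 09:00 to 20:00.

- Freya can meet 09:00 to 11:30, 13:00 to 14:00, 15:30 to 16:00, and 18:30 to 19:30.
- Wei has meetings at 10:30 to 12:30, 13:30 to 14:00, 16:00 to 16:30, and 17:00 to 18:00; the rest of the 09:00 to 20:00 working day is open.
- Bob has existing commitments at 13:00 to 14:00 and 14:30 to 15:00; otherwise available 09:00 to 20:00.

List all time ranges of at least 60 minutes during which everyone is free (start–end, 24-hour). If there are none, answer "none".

Wei free within 09:00–20:00: 09:00–10:30, 12:30–13:30, 14:00–16:00, 16:30–17:00, 18:00–20:00.
Bob free within 09:00–20:00: 09:00–13:00, 14:00–14:30, 15:00–20:00.
Freya ∩ Wei: 09:00–10:30, 13:00–13:30, 15:30–16:00, 18:30–19:30.
Freya ∩ Wei ∩ Bob: 09:00–10:30, 15:30–16:00, 18:30–19:30.
Windows ≥ 60 min: 09:00–10:30, 18:30–19:30.

09:00–10:30, 18:30–19:30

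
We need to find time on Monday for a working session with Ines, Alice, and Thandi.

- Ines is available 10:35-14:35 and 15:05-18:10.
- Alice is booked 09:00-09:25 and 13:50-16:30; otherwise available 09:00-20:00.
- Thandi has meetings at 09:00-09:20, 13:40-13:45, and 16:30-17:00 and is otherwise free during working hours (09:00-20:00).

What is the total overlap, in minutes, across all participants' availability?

Alice free within 09:00–20:00: 09:25–13:50, 16:30–20:00.
Thandi free within 09:00–20:00: 09:20–13:40, 13:45–16:30, 17:00–20:00.
Ines ∩ Alice: 10:35–13:50, 16:30–18:10.
Ines ∩ Alice ∩ Thandi: 10:35–13:40, 13:45–13:50, 17:00–18:10.
Total common minutes: 185 + 5 + 70 = 260.

260 minutes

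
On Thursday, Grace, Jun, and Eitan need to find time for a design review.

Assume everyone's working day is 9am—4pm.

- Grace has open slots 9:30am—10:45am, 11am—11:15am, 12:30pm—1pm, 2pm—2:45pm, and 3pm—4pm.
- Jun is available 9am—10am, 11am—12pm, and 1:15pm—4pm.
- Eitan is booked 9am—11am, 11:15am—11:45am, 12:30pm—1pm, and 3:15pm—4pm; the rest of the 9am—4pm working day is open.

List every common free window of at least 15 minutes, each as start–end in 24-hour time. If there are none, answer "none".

Eitan free within 09:00–16:00: 11:00–11:15, 11:45–12:30, 13:00–15:15.
Grace ∩ Jun: 09:30–10:00, 11:00–11:15, 14:00–14:45, 15:00–16:00.
Grace ∩ Jun ∩ Eitan: 11:00–11:15, 14:00–14:45, 15:00–15:15.
Windows ≥ 15 min: 11:00–11:15, 14:00–14:45, 15:00–15:15.

11:00–11:15, 14:00–14:45, 15:00–15:15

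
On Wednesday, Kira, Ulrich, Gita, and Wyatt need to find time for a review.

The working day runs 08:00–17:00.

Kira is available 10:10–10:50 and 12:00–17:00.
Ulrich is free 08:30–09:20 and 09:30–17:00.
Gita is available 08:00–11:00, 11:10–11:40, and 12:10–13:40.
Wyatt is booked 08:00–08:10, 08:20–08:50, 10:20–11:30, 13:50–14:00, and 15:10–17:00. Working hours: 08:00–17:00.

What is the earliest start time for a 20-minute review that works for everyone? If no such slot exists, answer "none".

12:10

Wyatt free within 08:00–17:00: 08:10–08:20, 08:50–10:20, 11:30–13:50, 14:00–15:10.
Kira ∩ Ulrich: 10:10–10:50, 12:00–17:00.
Kira ∩ Ulrich ∩ Gita: 10:10–10:50, 12:10–13:40.
Kira ∩ Ulrich ∩ Gita ∩ Wyatt: 10:10–10:20, 12:10–13:40.
Windows ≥ 20 min: 12:10–13:40.
Earliest such window starts at 12:10.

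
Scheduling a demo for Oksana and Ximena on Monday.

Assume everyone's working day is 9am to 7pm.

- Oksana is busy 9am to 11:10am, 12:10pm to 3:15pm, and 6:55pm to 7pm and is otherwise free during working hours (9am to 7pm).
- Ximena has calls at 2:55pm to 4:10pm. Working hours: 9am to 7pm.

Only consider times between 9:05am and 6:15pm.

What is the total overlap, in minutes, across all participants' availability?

185 minutes

Oksana free within 09:00–19:00: 11:10–12:10, 15:15–18:55.
Ximena free within 09:00–19:00: 09:00–14:55, 16:10–19:00.
Oksana ∩ Ximena: 11:10–12:10, 16:10–18:55.
Restricted to 09:05–18:15: 11:10–12:10, 16:10–18:15.
Total common minutes: 60 + 125 = 185.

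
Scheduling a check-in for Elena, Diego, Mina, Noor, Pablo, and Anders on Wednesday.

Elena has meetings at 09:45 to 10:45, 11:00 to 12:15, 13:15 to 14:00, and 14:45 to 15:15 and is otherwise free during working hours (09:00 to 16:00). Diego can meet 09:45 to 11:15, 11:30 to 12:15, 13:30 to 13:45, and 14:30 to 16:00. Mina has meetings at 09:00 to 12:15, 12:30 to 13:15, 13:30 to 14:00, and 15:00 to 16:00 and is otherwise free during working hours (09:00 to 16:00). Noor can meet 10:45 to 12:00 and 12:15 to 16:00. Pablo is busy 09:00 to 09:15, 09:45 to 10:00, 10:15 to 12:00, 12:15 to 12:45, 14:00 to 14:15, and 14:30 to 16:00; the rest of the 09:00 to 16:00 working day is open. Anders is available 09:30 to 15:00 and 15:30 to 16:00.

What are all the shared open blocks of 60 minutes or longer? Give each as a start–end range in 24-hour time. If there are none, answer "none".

Elena free within 09:00–16:00: 09:00–09:45, 10:45–11:00, 12:15–13:15, 14:00–14:45, 15:15–16:00.
Mina free within 09:00–16:00: 12:15–12:30, 13:15–13:30, 14:00–15:00.
Pablo free within 09:00–16:00: 09:15–09:45, 10:00–10:15, 12:00–12:15, 12:45–14:00, 14:15–14:30.
Elena ∩ Diego: 10:45–11:00, 14:30–14:45, 15:15–16:00.
Elena ∩ Diego ∩ Mina: 14:30–14:45.
Elena ∩ Diego ∩ Mina ∩ Noor: 14:30–14:45.
Elena ∩ Diego ∩ Mina ∩ Noor ∩ Pablo: (none).
Elena ∩ Diego ∩ Mina ∩ Noor ∩ Pablo ∩ Anders: (none).
Windows ≥ 60 min: (none).

none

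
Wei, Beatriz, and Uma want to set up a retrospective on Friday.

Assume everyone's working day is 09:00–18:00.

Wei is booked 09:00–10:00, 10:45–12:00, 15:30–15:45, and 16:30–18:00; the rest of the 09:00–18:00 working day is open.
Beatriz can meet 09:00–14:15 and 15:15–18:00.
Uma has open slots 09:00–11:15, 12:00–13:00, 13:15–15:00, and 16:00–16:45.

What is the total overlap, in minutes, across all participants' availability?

195 minutes

Wei free within 09:00–18:00: 10:00–10:45, 12:00–15:30, 15:45–16:30.
Wei ∩ Beatriz: 10:00–10:45, 12:00–14:15, 15:15–15:30, 15:45–16:30.
Wei ∩ Beatriz ∩ Uma: 10:00–10:45, 12:00–13:00, 13:15–14:15, 16:00–16:30.
Total common minutes: 45 + 60 + 60 + 30 = 195.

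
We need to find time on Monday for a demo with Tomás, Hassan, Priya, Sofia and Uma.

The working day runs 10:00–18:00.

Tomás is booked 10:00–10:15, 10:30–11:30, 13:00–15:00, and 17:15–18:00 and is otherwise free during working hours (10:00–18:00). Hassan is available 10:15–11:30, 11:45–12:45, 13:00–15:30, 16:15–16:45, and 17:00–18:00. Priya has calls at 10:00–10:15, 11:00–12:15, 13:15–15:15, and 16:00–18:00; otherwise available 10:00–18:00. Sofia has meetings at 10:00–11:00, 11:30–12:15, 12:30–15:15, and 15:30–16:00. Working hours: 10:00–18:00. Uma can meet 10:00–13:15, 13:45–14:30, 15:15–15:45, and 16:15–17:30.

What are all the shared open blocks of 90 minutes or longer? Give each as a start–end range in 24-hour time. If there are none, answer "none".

none

Tomás free within 10:00–18:00: 10:15–10:30, 11:30–13:00, 15:00–17:15.
Priya free within 10:00–18:00: 10:15–11:00, 12:15–13:15, 15:15–16:00.
Sofia free within 10:00–18:00: 11:00–11:30, 12:15–12:30, 15:15–15:30, 16:00–18:00.
Tomás ∩ Hassan: 10:15–10:30, 11:45–12:45, 15:00–15:30, 16:15–16:45, 17:00–17:15.
Tomás ∩ Hassan ∩ Priya: 10:15–10:30, 12:15–12:45, 15:15–15:30.
Tomás ∩ Hassan ∩ Priya ∩ Sofia: 12:15–12:30, 15:15–15:30.
Tomás ∩ Hassan ∩ Priya ∩ Sofia ∩ Uma: 12:15–12:30, 15:15–15:30.
Windows ≥ 90 min: (none).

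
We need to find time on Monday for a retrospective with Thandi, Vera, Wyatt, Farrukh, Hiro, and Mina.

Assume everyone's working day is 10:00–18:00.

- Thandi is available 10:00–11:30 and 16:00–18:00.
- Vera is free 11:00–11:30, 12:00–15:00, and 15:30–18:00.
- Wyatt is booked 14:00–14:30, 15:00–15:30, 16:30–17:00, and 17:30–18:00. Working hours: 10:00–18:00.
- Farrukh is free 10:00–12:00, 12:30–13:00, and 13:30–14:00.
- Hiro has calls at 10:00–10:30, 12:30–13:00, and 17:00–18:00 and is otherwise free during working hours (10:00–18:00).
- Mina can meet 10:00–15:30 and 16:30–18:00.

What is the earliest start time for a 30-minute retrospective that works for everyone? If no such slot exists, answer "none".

Wyatt free within 10:00–18:00: 10:00–14:00, 14:30–15:00, 15:30–16:30, 17:00–17:30.
Hiro free within 10:00–18:00: 10:30–12:30, 13:00–17:00.
Thandi ∩ Vera: 11:00–11:30, 16:00–18:00.
Thandi ∩ Vera ∩ Wyatt: 11:00–11:30, 16:00–16:30, 17:00–17:30.
Thandi ∩ Vera ∩ Wyatt ∩ Farrukh: 11:00–11:30.
Thandi ∩ Vera ∩ Wyatt ∩ Farrukh ∩ Hiro: 11:00–11:30.
Thandi ∩ Vera ∩ Wyatt ∩ Farrukh ∩ Hiro ∩ Mina: 11:00–11:30.
Windows ≥ 30 min: 11:00–11:30.
Earliest such window starts at 11:00.

11:00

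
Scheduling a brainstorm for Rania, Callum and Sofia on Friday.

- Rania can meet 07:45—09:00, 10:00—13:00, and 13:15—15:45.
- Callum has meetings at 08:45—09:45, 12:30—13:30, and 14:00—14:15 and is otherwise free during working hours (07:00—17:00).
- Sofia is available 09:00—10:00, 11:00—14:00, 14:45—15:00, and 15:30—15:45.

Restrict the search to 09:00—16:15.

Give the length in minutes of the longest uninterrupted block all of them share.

90 minutes

Callum free within 07:00–17:00: 07:00–08:45, 09:45–12:30, 13:30–14:00, 14:15–17:00.
Rania ∩ Callum: 07:45–08:45, 10:00–12:30, 13:30–14:00, 14:15–15:45.
Rania ∩ Callum ∩ Sofia: 11:00–12:30, 13:30–14:00, 14:45–15:00, 15:30–15:45.
Restricted to 09:00–16:15: 11:00–12:30, 13:30–14:00, 14:45–15:00, 15:30–15:45.
Common window lengths: 90, 30, 15, 15 min; longest is 90.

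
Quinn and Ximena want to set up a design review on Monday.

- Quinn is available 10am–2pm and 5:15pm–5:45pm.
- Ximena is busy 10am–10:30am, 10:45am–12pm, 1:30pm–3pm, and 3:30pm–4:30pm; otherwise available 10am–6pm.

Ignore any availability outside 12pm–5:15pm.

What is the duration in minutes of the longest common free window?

90 minutes

Ximena free within 10:00–18:00: 10:30–10:45, 12:00–13:30, 15:00–15:30, 16:30–18:00.
Quinn ∩ Ximena: 10:30–10:45, 12:00–13:30, 17:15–17:45.
Restricted to 12:00–17:15: 12:00–13:30.
Single common window of 90 minutes.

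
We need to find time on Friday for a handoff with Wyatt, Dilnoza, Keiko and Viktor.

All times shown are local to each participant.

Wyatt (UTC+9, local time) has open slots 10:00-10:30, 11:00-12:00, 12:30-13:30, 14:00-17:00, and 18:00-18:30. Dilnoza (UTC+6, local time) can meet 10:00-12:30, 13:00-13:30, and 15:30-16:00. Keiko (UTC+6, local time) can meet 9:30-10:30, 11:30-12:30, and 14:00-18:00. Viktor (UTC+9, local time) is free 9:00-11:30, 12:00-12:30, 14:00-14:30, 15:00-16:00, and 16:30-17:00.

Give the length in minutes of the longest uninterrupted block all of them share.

Wyatt → UTC: 01:00–01:30, 02:00–03:00, 03:30–04:30, 05:00–08:00, 09:00–09:30.
Dilnoza → UTC: 04:00–06:30, 07:00–07:30, 09:30–10:00.
Keiko → UTC: 03:30–04:30, 05:30–06:30, 08:00–12:00.
Viktor → UTC: 00:00–02:30, 03:00–03:30, 05:00–05:30, 06:00–07:00, 07:30–08:00.
Wyatt ∩ Dilnoza: 04:00–04:30, 05:00–06:30, 07:00–07:30.
Wyatt ∩ Dilnoza ∩ Keiko: 04:00–04:30, 05:30–06:30.
Wyatt ∩ Dilnoza ∩ Keiko ∩ Viktor: 06:00–06:30.
Single common window of 30 minutes.

30 minutes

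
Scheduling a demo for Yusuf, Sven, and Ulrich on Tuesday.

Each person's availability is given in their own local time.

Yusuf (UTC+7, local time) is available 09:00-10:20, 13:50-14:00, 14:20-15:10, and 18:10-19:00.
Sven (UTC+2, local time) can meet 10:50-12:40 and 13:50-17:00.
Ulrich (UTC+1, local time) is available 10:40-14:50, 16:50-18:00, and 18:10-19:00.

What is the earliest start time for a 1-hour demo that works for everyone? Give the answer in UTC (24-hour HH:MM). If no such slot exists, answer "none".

none

Yusuf → UTC: 02:00–03:20, 06:50–07:00, 07:20–08:10, 11:10–12:00.
Sven → UTC: 08:50–10:40, 11:50–15:00.
Ulrich → UTC: 09:40–13:50, 15:50–17:00, 17:10–18:00.
Yusuf ∩ Sven: 11:50–12:00.
Yusuf ∩ Sven ∩ Ulrich: 11:50–12:00.
Windows ≥ 60 min: (none).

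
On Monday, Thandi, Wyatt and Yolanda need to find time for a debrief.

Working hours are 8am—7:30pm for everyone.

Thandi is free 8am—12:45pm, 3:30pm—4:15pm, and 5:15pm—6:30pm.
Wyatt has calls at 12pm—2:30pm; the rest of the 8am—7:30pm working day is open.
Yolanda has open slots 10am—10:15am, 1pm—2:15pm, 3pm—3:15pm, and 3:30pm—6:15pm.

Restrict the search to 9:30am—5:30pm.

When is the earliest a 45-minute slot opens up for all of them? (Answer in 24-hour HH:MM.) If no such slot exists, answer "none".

Wyatt free within 08:00–19:30: 08:00–12:00, 14:30–19:30.
Thandi ∩ Wyatt: 08:00–12:00, 15:30–16:15, 17:15–18:30.
Thandi ∩ Wyatt ∩ Yolanda: 10:00–10:15, 15:30–16:15, 17:15–18:15.
Restricted to 09:30–17:30: 10:00–10:15, 15:30–16:15, 17:15–17:30.
Windows ≥ 45 min: 15:30–16:15.
Earliest such window starts at 15:30.

15:30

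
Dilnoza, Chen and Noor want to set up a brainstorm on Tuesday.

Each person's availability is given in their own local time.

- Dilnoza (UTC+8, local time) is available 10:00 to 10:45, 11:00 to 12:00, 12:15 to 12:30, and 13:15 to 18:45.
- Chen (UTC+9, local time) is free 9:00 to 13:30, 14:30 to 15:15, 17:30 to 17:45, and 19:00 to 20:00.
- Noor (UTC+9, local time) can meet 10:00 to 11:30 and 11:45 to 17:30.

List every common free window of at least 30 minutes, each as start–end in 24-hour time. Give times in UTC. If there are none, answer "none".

02:00–02:30, 03:00–04:00, 05:30–06:15

Dilnoza → UTC: 02:00–02:45, 03:00–04:00, 04:15–04:30, 05:15–10:45.
Chen → UTC: 00:00–04:30, 05:30–06:15, 08:30–08:45, 10:00–11:00.
Noor → UTC: 01:00–02:30, 02:45–08:30.
Dilnoza ∩ Chen: 02:00–02:45, 03:00–04:00, 04:15–04:30, 05:30–06:15, 08:30–08:45, 10:00–10:45.
Dilnoza ∩ Chen ∩ Noor: 02:00–02:30, 03:00–04:00, 04:15–04:30, 05:30–06:15.
Windows ≥ 30 min: 02:00–02:30, 03:00–04:00, 05:30–06:15.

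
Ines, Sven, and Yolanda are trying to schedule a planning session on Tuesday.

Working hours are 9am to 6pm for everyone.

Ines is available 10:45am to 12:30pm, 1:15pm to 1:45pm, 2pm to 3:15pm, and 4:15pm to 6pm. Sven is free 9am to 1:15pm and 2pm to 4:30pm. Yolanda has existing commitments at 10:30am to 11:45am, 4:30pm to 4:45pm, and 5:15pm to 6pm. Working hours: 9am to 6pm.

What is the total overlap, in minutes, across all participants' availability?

Yolanda free within 09:00–18:00: 09:00–10:30, 11:45–16:30, 16:45–17:15.
Ines ∩ Sven: 10:45–12:30, 14:00–15:15, 16:15–16:30.
Ines ∩ Sven ∩ Yolanda: 11:45–12:30, 14:00–15:15, 16:15–16:30.
Total common minutes: 45 + 75 + 15 = 135.

135 minutes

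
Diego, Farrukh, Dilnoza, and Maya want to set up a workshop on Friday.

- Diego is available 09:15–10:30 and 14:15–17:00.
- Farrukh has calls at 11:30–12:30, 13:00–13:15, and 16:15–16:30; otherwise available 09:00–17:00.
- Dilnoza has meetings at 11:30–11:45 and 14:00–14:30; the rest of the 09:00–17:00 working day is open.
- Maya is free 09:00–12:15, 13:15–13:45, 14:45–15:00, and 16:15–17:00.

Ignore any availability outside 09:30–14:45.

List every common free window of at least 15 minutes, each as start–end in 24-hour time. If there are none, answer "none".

09:30–10:30

Farrukh free within 09:00–17:00: 09:00–11:30, 12:30–13:00, 13:15–16:15, 16:30–17:00.
Dilnoza free within 09:00–17:00: 09:00–11:30, 11:45–14:00, 14:30–17:00.
Diego ∩ Farrukh: 09:15–10:30, 14:15–16:15, 16:30–17:00.
Diego ∩ Farrukh ∩ Dilnoza: 09:15–10:30, 14:30–16:15, 16:30–17:00.
Diego ∩ Farrukh ∩ Dilnoza ∩ Maya: 09:15–10:30, 14:45–15:00, 16:30–17:00.
Restricted to 09:30–14:45: 09:30–10:30.
Windows ≥ 15 min: 09:30–10:30.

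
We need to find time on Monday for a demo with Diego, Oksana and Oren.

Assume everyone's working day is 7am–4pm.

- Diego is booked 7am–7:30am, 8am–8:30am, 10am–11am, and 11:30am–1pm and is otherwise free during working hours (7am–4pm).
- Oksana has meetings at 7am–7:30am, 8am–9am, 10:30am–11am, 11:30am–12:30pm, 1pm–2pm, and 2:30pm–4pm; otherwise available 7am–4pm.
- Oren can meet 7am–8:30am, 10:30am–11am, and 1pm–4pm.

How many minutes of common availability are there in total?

Diego free within 07:00–16:00: 07:30–08:00, 08:30–10:00, 11:00–11:30, 13:00–16:00.
Oksana free within 07:00–16:00: 07:30–08:00, 09:00–10:30, 11:00–11:30, 12:30–13:00, 14:00–14:30.
Diego ∩ Oksana: 07:30–08:00, 09:00–10:00, 11:00–11:30, 14:00–14:30.
Diego ∩ Oksana ∩ Oren: 07:30–08:00, 14:00–14:30.
Total common minutes: 30 + 30 = 60.

60 minutes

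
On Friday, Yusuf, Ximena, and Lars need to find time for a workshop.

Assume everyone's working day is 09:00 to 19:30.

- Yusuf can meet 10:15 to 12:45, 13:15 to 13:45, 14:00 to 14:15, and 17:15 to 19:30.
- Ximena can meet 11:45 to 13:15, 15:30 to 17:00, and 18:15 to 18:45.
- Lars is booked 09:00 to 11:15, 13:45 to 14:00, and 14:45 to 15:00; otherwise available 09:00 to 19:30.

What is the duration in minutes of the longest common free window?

60 minutes

Lars free within 09:00–19:30: 11:15–13:45, 14:00–14:45, 15:00–19:30.
Yusuf ∩ Ximena: 11:45–12:45, 18:15–18:45.
Yusuf ∩ Ximena ∩ Lars: 11:45–12:45, 18:15–18:45.
Common window lengths: 60, 30 min; longest is 60.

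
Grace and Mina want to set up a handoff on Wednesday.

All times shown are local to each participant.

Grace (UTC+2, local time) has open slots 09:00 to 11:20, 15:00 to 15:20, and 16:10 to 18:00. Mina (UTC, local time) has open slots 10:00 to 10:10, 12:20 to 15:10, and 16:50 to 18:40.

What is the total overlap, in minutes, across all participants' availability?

Grace → UTC: 07:00–09:20, 13:00–13:20, 14:10–16:00.
Mina → UTC: 10:00–10:10, 12:20–15:10, 16:50–18:40.
Grace ∩ Mina: 13:00–13:20, 14:10–15:10.
Total common minutes: 20 + 60 = 80.

80 minutes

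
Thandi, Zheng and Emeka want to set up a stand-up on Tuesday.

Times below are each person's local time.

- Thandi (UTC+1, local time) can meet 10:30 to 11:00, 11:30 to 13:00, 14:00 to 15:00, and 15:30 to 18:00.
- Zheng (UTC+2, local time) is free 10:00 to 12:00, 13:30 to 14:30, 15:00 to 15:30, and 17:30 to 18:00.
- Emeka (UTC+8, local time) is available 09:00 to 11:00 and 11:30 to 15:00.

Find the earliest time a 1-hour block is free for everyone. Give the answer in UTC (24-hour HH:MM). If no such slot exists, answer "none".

Thandi → UTC: 09:30–10:00, 10:30–12:00, 13:00–14:00, 14:30–17:00.
Zheng → UTC: 08:00–10:00, 11:30–12:30, 13:00–13:30, 15:30–16:00.
Emeka → UTC: 01:00–03:00, 03:30–07:00.
Thandi ∩ Zheng: 09:30–10:00, 11:30–12:00, 13:00–13:30, 15:30–16:00.
Thandi ∩ Zheng ∩ Emeka: (none).
Windows ≥ 60 min: (none).

none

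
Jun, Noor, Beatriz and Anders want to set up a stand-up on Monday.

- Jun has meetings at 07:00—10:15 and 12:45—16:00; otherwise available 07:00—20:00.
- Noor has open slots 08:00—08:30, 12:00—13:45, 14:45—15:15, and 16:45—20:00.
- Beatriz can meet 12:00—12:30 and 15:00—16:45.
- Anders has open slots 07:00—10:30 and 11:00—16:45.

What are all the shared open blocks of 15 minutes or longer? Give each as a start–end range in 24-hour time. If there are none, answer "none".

Jun free within 07:00–20:00: 10:15–12:45, 16:00–20:00.
Jun ∩ Noor: 12:00–12:45, 16:45–20:00.
Jun ∩ Noor ∩ Beatriz: 12:00–12:30.
Jun ∩ Noor ∩ Beatriz ∩ Anders: 12:00–12:30.
Windows ≥ 15 min: 12:00–12:30.

12:00–12:30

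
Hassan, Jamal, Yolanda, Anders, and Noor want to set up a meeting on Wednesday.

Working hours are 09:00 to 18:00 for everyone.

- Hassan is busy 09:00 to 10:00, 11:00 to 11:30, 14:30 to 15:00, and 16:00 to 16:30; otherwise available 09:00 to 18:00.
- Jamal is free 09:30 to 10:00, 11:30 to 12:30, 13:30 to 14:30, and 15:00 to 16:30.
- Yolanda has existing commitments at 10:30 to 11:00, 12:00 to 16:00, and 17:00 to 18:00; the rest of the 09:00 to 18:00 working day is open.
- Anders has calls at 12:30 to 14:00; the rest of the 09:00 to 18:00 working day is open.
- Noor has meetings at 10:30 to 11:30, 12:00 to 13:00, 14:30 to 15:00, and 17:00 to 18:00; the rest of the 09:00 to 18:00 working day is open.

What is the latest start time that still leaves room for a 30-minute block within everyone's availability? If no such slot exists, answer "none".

11:30

Hassan free within 09:00–18:00: 10:00–11:00, 11:30–14:30, 15:00–16:00, 16:30–18:00.
Yolanda free within 09:00–18:00: 09:00–10:30, 11:00–12:00, 16:00–17:00.
Anders free within 09:00–18:00: 09:00–12:30, 14:00–18:00.
Noor free within 09:00–18:00: 09:00–10:30, 11:30–12:00, 13:00–14:30, 15:00–17:00.
Hassan ∩ Jamal: 11:30–12:30, 13:30–14:30, 15:00–16:00.
Hassan ∩ Jamal ∩ Yolanda: 11:30–12:00.
Hassan ∩ Jamal ∩ Yolanda ∩ Anders: 11:30–12:00.
Hassan ∩ Jamal ∩ Yolanda ∩ Anders ∩ Noor: 11:30–12:00.
Windows ≥ 30 min: 11:30–12:00.
Latest start in the last window 11:30–12:00 is 12:00 − 30 min = 11:30.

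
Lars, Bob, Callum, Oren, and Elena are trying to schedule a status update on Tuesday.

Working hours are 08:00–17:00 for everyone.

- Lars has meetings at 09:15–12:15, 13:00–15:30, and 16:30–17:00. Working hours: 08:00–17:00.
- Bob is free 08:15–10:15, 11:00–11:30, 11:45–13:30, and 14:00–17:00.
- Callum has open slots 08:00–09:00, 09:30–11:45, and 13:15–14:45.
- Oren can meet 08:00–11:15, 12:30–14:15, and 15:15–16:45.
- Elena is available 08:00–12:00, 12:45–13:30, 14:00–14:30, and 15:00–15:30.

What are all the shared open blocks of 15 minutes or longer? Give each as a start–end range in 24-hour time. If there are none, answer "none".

Lars free within 08:00–17:00: 08:00–09:15, 12:15–13:00, 15:30–16:30.
Lars ∩ Bob: 08:15–09:15, 12:15–13:00, 15:30–16:30.
Lars ∩ Bob ∩ Callum: 08:15–09:00.
Lars ∩ Bob ∩ Callum ∩ Oren: 08:15–09:00.
Lars ∩ Bob ∩ Callum ∩ Oren ∩ Elena: 08:15–09:00.
Windows ≥ 15 min: 08:15–09:00.

08:15–09:00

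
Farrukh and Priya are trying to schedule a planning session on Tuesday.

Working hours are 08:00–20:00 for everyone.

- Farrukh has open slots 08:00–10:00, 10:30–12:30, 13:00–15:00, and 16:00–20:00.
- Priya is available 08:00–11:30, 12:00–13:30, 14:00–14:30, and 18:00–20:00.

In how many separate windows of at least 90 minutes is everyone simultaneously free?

2

Farrukh ∩ Priya: 08:00–10:00, 10:30–11:30, 12:00–12:30, 13:00–13:30, 14:00–14:30, 18:00–20:00.
Windows ≥ 90 min: 08:00–10:00, 18:00–20:00.
That's 2 windows.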